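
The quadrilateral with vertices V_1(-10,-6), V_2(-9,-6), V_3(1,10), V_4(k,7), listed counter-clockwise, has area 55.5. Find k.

Write out the shoelace sum; only the two edges meeting at V_4 involve k:
2·Area = [(1·7 − k·10) + (k·(-6) − (-10)·7)] + -78
       = -16·k + -1 = 111
⇒ k = -7.

-7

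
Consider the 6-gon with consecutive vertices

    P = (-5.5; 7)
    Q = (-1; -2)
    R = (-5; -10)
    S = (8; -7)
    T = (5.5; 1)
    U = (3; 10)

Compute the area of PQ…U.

Apply Gauss's area formula: 2A = Σ (x_i·y_{i+1} − x_{i+1}·y_i), indices taken mod 6.
Cross-terms: 18, 0, 115, 46.5, 52, 76  ⇒  Σ = 307.5
Area = |Σ|/2 = 153.75.

153.75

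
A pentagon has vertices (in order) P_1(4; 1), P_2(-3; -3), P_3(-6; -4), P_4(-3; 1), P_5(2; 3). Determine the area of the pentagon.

27

Apply Gauss's area formula: 2A = Σ (x_i·y_{i+1} − x_{i+1}·y_i), indices taken mod 5.
Σ = (-9) + (-6) + (-18) + (-11) + (-10) = -54
Area = |Σ|/2 = 27.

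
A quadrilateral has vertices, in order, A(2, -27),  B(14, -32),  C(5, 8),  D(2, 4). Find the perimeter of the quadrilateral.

90

|AB| = √((12)² + (-5)²) = √169 = 13
|BC| = √((-9)² + (40)²) = √1681 = 41
|CD| = √((-3)² + (-4)²) = √25 = 5
|DA| = √((0)² + (-31)²) = √961 = 31
Perimeter = 13 + 41 + 5 + 31 = 90.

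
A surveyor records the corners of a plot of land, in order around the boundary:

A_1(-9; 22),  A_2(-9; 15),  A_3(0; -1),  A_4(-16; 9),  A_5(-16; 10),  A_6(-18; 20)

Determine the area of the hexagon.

Apply the shoelace (surveyor's) formula: 2A = Σ (x_i·y_{i+1} − x_{i+1}·y_i), indices taken mod 6.
Σ = (63) + (9) + (-16) + (-16) + (-140) + (-216) = -316
Area = |Σ|/2 = 158.

158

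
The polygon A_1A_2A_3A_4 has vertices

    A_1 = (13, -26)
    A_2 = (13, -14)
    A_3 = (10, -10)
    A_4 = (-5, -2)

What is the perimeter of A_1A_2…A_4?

|A_1A_2| = √((0)² + (12)²) = √144 = 12
|A_2A_3| = √((-3)² + (4)²) = √25 = 5
|A_3A_4| = √((-15)² + (8)²) = √289 = 17
|A_4A_1| = √((18)² + (-24)²) = √900 = 30
Perimeter = 12 + 5 + 17 + 30 = 64.

64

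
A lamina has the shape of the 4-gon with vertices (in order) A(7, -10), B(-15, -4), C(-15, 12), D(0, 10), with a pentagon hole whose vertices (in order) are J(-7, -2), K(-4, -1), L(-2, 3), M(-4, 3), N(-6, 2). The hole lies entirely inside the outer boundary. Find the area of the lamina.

Outer boundary:
Apply the surveyor's formula: 2A = Σ (x_i·y_{i+1} − x_{i+1}·y_i), indices taken mod 4.
Cross-terms: -178, -240, -150, -70  ⇒  Σ = -638
Area = |Σ|/2 = 319.
Hole:
Apply the shoelace (surveyor's) formula: 2A = Σ (x_i·y_{i+1} − x_{i+1}·y_i), indices taken mod 5.
Σ = (-1) + (-14) + (6) + (10) + (26) = 27
Area = |Σ|/2 = 13.5.
Net area = 319 − 13.5 = 305.5.

305.5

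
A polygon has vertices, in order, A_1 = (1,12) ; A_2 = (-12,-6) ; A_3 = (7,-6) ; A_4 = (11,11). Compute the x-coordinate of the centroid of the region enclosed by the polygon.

323/258

Apply Gauss's area formula. First the cross-terms c_i = x_i·y_{i+1} − x_{i+1}·y_i:
  138, 114, 143, 121  ⇒  2A = 516, A = 258.
Then Σ (x_i + x_{i+1})·c_i = 1938, so x̄ = 1938 / (6·258) = 323/258.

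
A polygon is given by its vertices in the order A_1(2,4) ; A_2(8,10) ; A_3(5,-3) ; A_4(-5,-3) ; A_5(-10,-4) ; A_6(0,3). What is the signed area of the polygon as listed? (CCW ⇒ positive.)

Apply the shoelace (surveyor's) formula: 2A = Σ (x_i·y_{i+1} − x_{i+1}·y_i), indices taken mod 6.
A_1→A_2: (2)(10) − (8)(4) = -12
A_2→A_3: (8)(-3) − (5)(10) = -74
A_3→A_4: (5)(-3) − (-5)(-3) = -30
A_4→A_5: (-5)(-4) − (-10)(-3) = -10
A_5→A_6: (-10)(3) − (0)(-4) = -30
A_6→A_1: (0)(4) − (2)(3) = -6
Σ = -162
Signed area = Σ/2 = -81 (negative ⇒ clockwise traversal).

-81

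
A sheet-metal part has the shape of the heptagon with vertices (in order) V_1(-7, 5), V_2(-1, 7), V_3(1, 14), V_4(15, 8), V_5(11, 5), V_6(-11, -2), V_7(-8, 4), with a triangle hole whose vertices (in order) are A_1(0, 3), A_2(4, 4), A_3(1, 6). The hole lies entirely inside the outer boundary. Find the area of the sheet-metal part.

Outer boundary:
Apply Gauss's area formula: 2A = Σ (x_i·y_{i+1} − x_{i+1}·y_i), indices taken mod 7.
Cross-terms: -44, -21, -202, -13, 33, -60, -12  ⇒  Σ = -319
Area = |Σ|/2 = 159.5.
Hole:
A_1→A_2: (0)(4) − (4)(3) = -12
A_2→A_3: (4)(6) − (1)(4) = 20
A_3→A_1: (1)(3) − (0)(6) = 3
Σ = 11
Area = |Σ|/2 = 5.5.
Net area = 159.5 − 5.5 = 154.

154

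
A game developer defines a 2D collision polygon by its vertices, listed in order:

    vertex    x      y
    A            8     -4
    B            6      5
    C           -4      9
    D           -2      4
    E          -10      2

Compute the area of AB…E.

100

Apply the shoelace formula: 2A = Σ (x_i·y_{i+1} − x_{i+1}·y_i), indices taken mod 5.
Cross-terms: 64, 74, 2, 36, 24  ⇒  Σ = 200
Area = |Σ|/2 = 100.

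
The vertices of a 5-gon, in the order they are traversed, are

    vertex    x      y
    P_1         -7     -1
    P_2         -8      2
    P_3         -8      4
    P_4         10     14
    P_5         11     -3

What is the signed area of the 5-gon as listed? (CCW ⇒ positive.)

Apply the shoelace (surveyor's) formula: 2A = Σ (x_i·y_{i+1} − x_{i+1}·y_i), indices taken mod 5.
Σ = (-22) + (-16) + (-152) + (-184) + (-32) = -406
Signed area = Σ/2 = -203 (negative ⇒ clockwise traversal).

-203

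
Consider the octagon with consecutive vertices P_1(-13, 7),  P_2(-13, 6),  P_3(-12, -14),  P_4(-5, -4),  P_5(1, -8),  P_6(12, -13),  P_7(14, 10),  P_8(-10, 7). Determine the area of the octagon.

446.5

Cross-terms: 13, 254, -22, 44, 83, 302, 198, 21  ⇒  Σ = 893
Area = |Σ|/2 = 446.5.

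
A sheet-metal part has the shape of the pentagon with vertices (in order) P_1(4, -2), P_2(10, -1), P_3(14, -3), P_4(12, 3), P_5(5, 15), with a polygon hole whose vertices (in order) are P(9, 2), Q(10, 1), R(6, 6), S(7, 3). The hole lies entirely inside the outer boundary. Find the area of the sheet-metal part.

Outer boundary:
Cross-terms: 16, -16, 78, 165, -70  ⇒  Σ = 173
Area = |Σ|/2 = 86.5.
Hole:
Apply the shoelace (surveyor's) formula: 2A = Σ (x_i·y_{i+1} − x_{i+1}·y_i), indices taken mod 4.
Σ = (-11) + (54) + (-24) + (-13) = 6
Area = |Σ|/2 = 3.
Net area = 86.5 − 3 = 83.5.

83.5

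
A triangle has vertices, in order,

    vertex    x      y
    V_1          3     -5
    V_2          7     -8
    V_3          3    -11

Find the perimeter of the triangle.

|V_1V_2| = √((4)² + (-3)²) = √25 = 5
|V_2V_3| = √((-4)² + (-3)²) = √25 = 5
|V_3V_1| = √((0)² + (6)²) = √36 = 6
Perimeter = 5 + 5 + 6 = 16.

16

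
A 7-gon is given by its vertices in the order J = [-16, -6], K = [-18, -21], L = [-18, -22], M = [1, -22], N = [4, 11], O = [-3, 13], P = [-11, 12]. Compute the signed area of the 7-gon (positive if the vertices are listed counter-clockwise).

Cross-terms: 228, 18, 418, 99, 85, 107, 258  ⇒  Σ = 1213
Signed area = Σ/2 = 606.5 (positive ⇒ counter-clockwise traversal).

606.5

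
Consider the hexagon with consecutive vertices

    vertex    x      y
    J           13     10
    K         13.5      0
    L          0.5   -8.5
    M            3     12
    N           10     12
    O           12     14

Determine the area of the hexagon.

Σ = (-135) + (-114.75) + (31.5) + (-84) + (-4) + (-62) = -368.25
Area = |Σ|/2 = 184.125.

184.125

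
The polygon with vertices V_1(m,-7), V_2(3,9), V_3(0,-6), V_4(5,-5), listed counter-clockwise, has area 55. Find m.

Write out the shoelace sum; only the two edges meeting at V_1 involve m:
2·Area = [(5·(-7) − m·(-5)) + (m·9 − 3·(-7))] + 12
       = 14·m + -2 = 110
⇒ m = 8.

8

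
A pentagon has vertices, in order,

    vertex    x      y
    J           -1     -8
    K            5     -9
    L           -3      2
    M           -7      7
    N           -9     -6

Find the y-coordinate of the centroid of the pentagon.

-19/7

Apply the surveyor's formula. First the cross-terms c_i = x_i·y_{i+1} − x_{i+1}·y_i:
  49, -17, -7, 105, 66  ⇒  2A = 196, A = 98.
Then Σ (y_i + y_{i+1})·c_i = -1596, so ȳ = -1596 / (6·98) = -19/7.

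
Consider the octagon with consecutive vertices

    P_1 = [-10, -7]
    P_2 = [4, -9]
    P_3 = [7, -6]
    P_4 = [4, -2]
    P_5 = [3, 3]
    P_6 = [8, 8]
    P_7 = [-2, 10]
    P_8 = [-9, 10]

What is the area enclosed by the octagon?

Σ = (118) + (39) + (10) + (18) + (0) + (96) + (70) + (163) = 514
Area = |Σ|/2 = 257.

257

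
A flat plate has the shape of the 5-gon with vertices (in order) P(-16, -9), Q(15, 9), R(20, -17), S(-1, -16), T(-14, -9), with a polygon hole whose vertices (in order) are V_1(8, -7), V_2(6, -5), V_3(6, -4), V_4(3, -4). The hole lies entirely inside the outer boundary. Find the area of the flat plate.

Outer boundary:
P→Q: (-16)(9) − (15)(-9) = -9
Q→R: (15)(-17) − (20)(9) = -435
R→S: (20)(-16) − (-1)(-17) = -337
S→T: (-1)(-9) − (-14)(-16) = -215
T→P: (-14)(-9) − (-16)(-9) = -18
Σ = -1014
Area = |Σ|/2 = 507.
Hole:
Σ = (2) + (6) + (-12) + (11) = 7
Area = |Σ|/2 = 3.5.
Net area = 507 − 3.5 = 503.5.

503.5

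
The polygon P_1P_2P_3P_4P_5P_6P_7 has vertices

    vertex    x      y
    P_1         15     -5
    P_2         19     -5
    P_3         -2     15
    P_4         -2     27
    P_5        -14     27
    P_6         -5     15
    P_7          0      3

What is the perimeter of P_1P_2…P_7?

|P_1P_2| = √((4)² + (0)²) = √16 = 4
|P_2P_3| = √((-21)² + (20)²) = √841 = 29
|P_3P_4| = √((0)² + (12)²) = √144 = 12
|P_4P_5| = √((-12)² + (0)²) = √144 = 12
|P_5P_6| = √((9)² + (-12)²) = √225 = 15
|P_6P_7| = √((5)² + (-12)²) = √169 = 13
|P_7P_1| = √((15)² + (-8)²) = √289 = 17
Perimeter = 4 + 29 + 12 + 12 + 15 + 13 + 17 = 102.

102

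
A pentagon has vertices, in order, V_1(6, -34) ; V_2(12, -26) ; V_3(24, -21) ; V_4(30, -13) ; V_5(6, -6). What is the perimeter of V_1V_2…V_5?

86

|V_1V_2| = √((6)² + (8)²) = √100 = 10
|V_2V_3| = √((12)² + (5)²) = √169 = 13
|V_3V_4| = √((6)² + (8)²) = √100 = 10
|V_4V_5| = √((-24)² + (7)²) = √625 = 25
|V_5V_1| = √((0)² + (-28)²) = √784 = 28
Perimeter = 10 + 13 + 10 + 25 + 28 = 86.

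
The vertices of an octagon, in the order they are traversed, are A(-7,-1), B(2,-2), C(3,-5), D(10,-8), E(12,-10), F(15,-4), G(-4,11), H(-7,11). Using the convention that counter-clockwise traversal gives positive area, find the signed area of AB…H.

201

Cross-terms: 16, -4, 26, -4, 102, 149, 33, 84  ⇒  Σ = 402
Signed area = Σ/2 = 201 (positive ⇒ counter-clockwise traversal).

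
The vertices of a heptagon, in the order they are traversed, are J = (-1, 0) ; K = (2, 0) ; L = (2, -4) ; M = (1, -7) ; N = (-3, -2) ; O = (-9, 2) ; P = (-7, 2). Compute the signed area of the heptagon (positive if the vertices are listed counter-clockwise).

-33.5

Apply the shoelace formula: 2A = Σ (x_i·y_{i+1} − x_{i+1}·y_i), indices taken mod 7.
J→K: (-1)(0) − (2)(0) = 0
K→L: (2)(-4) − (2)(0) = -8
L→M: (2)(-7) − (1)(-4) = -10
M→N: (1)(-2) − (-3)(-7) = -23
N→O: (-3)(2) − (-9)(-2) = -24
O→P: (-9)(2) − (-7)(2) = -4
P→J: (-7)(0) − (-1)(2) = 2
Σ = -67
Signed area = Σ/2 = -33.5 (negative ⇒ clockwise traversal).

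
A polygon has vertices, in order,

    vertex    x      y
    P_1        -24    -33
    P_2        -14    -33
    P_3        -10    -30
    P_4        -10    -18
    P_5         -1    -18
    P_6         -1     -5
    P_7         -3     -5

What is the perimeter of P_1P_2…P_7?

86

|P_1P_2| = √((10)² + (0)²) = √100 = 10
|P_2P_3| = √((4)² + (3)²) = √25 = 5
|P_3P_4| = √((0)² + (12)²) = √144 = 12
|P_4P_5| = √((9)² + (0)²) = √81 = 9
|P_5P_6| = √((0)² + (13)²) = √169 = 13
|P_6P_7| = √((-2)² + (0)²) = √4 = 2
|P_7P_1| = √((-21)² + (-28)²) = √1225 = 35
Perimeter = 10 + 5 + 12 + 9 + 13 + 2 + 35 = 86.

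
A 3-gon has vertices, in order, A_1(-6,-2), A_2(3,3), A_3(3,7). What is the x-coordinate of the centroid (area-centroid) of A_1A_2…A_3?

Apply the shoelace formula. First the cross-terms c_i = x_i·y_{i+1} − x_{i+1}·y_i:
  -12, 12, 36  ⇒  2A = 36, A = 18.
Then Σ (x_i + x_{i+1})·c_i = 0, so x̄ = 0 / (6·18) = 0.

0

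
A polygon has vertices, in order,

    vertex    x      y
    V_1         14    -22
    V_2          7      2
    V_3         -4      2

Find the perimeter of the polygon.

|V_1V_2| = √((-7)² + (24)²) = √625 = 25
|V_2V_3| = √((-11)² + (0)²) = √121 = 11
|V_3V_1| = √((18)² + (-24)²) = √900 = 30
Perimeter = 25 + 11 + 30 = 66.

66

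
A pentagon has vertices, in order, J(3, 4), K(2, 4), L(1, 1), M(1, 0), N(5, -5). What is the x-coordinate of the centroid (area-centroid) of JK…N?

Apply the surveyor's formula. First the cross-terms c_i = x_i·y_{i+1} − x_{i+1}·y_i:
  4, -2, -1, -5, 35  ⇒  2A = 31, A = 15.5.
Then Σ (x_i + x_{i+1})·c_i = 262, so x̄ = 262 / (6·15.5) = 262/93.

262/93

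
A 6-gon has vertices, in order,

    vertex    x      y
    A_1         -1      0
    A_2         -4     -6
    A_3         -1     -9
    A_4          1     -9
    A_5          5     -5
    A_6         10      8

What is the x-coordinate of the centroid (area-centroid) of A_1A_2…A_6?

247/96

Apply Gauss's area formula. First the cross-terms c_i = x_i·y_{i+1} − x_{i+1}·y_i:
  6, 30, 18, 40, 90, 8  ⇒  2A = 192, A = 96.
Then Σ (x_i + x_{i+1})·c_i = 1482, so x̄ = 1482 / (6·96) = 247/96.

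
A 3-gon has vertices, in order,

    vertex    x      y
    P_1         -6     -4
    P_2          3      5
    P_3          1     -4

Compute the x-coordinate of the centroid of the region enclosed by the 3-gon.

Apply the shoelace (surveyor's) formula. First the cross-terms c_i = x_i·y_{i+1} − x_{i+1}·y_i:
  -18, -17, -28  ⇒  2A = -63, A = -31.5.
Then Σ (x_i + x_{i+1})·c_i = 126, so x̄ = 126 / (6·(-31.5)) = -2/3.

-2/3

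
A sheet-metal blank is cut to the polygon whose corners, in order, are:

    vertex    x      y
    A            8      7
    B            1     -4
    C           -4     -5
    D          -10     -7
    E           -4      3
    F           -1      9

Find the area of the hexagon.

Σ = (-39) + (-21) + (-22) + (-58) + (-33) + (-79) = -252
Area = |Σ|/2 = 126.

126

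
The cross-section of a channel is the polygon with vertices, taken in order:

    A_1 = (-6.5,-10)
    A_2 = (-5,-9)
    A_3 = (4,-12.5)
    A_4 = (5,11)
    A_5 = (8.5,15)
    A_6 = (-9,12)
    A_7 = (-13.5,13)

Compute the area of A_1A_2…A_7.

Apply Gauss's area formula: 2A = Σ (x_i·y_{i+1} − x_{i+1}·y_i), indices taken mod 7.
Σ = (8.5) + (98.5) + (106.5) + (-18.5) + (237) + (45) + (219.5) = 696.5
Area = |Σ|/2 = 348.25.

348.25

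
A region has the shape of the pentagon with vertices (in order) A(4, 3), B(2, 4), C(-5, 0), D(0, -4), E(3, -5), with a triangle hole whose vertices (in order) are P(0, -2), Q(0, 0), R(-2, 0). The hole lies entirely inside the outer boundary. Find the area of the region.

43.5

Outer boundary:
Apply the surveyor's formula: 2A = Σ (x_i·y_{i+1} − x_{i+1}·y_i), indices taken mod 5.
Σ = (10) + (20) + (20) + (12) + (29) = 91
Area = |Σ|/2 = 45.5.
Hole:
Apply the surveyor's formula: 2A = Σ (x_i·y_{i+1} − x_{i+1}·y_i), indices taken mod 3.
Cross-terms: 0, 0, 4  ⇒  Σ = 4
Area = |Σ|/2 = 2.
Net area = 45.5 − 2 = 43.5.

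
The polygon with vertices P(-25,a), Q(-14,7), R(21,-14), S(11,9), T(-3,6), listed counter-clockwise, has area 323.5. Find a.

The doubled signed area Σ (x_i y_{i+1} − x_{i+1} y_i) is linear in a.
With a=0 it equals 460; the coefficient of a is 11 (from the two edges through P).
So 11·a + 460 = 2·323.5 = 647 ⇒ a = 17.

17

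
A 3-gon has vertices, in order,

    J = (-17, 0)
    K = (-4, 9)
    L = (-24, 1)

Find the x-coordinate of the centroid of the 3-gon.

Apply Gauss's area formula. First the cross-terms c_i = x_i·y_{i+1} − x_{i+1}·y_i:
  -153, 212, 17  ⇒  2A = 76, A = 38.
Then Σ (x_i + x_{i+1})·c_i = -3420, so x̄ = -3420 / (6·38) = -15.

-15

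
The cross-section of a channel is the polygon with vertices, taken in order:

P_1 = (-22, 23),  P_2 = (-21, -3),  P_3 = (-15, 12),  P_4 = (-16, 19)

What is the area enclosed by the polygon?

104.5

Σ = (549) + (-297) + (-93) + (50) = 209
Area = |Σ|/2 = 104.5.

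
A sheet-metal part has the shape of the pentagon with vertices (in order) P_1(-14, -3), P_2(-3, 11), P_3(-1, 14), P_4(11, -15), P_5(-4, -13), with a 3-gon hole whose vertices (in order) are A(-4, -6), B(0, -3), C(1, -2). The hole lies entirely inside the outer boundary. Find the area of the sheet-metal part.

352.5

Outer boundary:
Apply the surveyor's formula: 2A = Σ (x_i·y_{i+1} − x_{i+1}·y_i), indices taken mod 5.
Σ = (-163) + (-31) + (-139) + (-203) + (-170) = -706
Area = |Σ|/2 = 353.
Hole:
Apply the surveyor's formula: 2A = Σ (x_i·y_{i+1} − x_{i+1}·y_i), indices taken mod 3.
Σ = (12) + (3) + (-14) = 1
Area = |Σ|/2 = 0.5.
Net area = 353 − 0.5 = 352.5.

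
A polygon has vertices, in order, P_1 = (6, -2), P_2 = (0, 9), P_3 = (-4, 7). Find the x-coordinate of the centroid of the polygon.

2/3

Apply Gauss's area formula. First the cross-terms c_i = x_i·y_{i+1} − x_{i+1}·y_i:
  54, 36, -34  ⇒  2A = 56, A = 28.
Then Σ (x_i + x_{i+1})·c_i = 112, so x̄ = 112 / (6·28) = 2/3.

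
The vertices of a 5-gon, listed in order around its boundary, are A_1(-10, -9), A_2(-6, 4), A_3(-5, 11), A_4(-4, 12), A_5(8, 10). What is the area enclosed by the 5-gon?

Cross-terms: -94, -46, -16, -136, 28  ⇒  Σ = -264
Area = |Σ|/2 = 132.

132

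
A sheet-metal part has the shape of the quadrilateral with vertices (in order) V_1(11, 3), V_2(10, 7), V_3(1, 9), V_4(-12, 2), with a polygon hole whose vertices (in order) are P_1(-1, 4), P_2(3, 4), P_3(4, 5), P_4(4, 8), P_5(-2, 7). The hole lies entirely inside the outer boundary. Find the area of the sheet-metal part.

72

Outer boundary:
V_1→V_2: (11)(7) − (10)(3) = 47
V_2→V_3: (10)(9) − (1)(7) = 83
V_3→V_4: (1)(2) − (-12)(9) = 110
V_4→V_1: (-12)(3) − (11)(2) = -58
Σ = 182
Area = |Σ|/2 = 91.
Hole:
Σ = (-16) + (-1) + (12) + (44) + (-1) = 38
Area = |Σ|/2 = 19.
Net area = 91 − 19 = 72.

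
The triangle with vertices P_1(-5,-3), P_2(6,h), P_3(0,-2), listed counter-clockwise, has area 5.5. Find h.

Write out the shoelace sum; only the two edges meeting at P_2 involve h:
2·Area = [((-5)·h − 6·(-3)) + (6·(-2) − 0·h)] + -10
       = -5·h + -4 = 11
⇒ h = -3.

-3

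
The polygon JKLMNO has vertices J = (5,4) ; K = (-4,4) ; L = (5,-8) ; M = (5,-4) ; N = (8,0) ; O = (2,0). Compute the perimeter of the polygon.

44

|JK| = √((-9)² + (0)²) = √81 = 9
|KL| = √((9)² + (-12)²) = √225 = 15
|LM| = √((0)² + (4)²) = √16 = 4
|MN| = √((3)² + (4)²) = √25 = 5
|NO| = √((-6)² + (0)²) = √36 = 6
|OJ| = √((3)² + (4)²) = √25 = 5
Perimeter = 9 + 15 + 4 + 5 + 6 + 5 = 44.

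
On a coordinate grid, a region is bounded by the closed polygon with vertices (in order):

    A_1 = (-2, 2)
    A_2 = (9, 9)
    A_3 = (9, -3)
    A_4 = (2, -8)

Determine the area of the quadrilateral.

111

Apply the shoelace formula: 2A = Σ (x_i·y_{i+1} − x_{i+1}·y_i), indices taken mod 4.
Σ = (-36) + (-108) + (-66) + (-12) = -222
Area = |Σ|/2 = 111.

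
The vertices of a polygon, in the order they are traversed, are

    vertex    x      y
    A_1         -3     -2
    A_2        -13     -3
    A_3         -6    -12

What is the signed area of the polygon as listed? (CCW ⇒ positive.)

48.5

Apply the shoelace formula: 2A = Σ (x_i·y_{i+1} − x_{i+1}·y_i), indices taken mod 3.
Σ = (-17) + (138) + (-24) = 97
Signed area = Σ/2 = 48.5 (positive ⇒ counter-clockwise traversal).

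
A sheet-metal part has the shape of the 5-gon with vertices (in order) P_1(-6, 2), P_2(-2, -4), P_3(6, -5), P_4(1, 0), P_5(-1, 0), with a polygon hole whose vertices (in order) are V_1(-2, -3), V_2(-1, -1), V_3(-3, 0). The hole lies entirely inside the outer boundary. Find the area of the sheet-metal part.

30

Outer boundary:
Apply Gauss's area formula: 2A = Σ (x_i·y_{i+1} − x_{i+1}·y_i), indices taken mod 5.
P_1→P_2: (-6)(-4) − (-2)(2) = 28
P_2→P_3: (-2)(-5) − (6)(-4) = 34
P_3→P_4: (6)(0) − (1)(-5) = 5
P_4→P_5: (1)(0) − (-1)(0) = 0
P_5→P_1: (-1)(2) − (-6)(0) = -2
Σ = 65
Area = |Σ|/2 = 32.5.
Hole:
Apply Gauss's area formula: 2A = Σ (x_i·y_{i+1} − x_{i+1}·y_i), indices taken mod 3.
V_1→V_2: (-2)(-1) − (-1)(-3) = -1
V_2→V_3: (-1)(0) − (-3)(-1) = -3
V_3→V_1: (-3)(-3) − (-2)(0) = 9
Σ = 5
Area = |Σ|/2 = 2.5.
Net area = 32.5 − 2.5 = 30.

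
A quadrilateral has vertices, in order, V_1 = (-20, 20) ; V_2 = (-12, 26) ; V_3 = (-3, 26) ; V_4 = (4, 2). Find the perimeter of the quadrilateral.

|V_1V_2| = √((8)² + (6)²) = √100 = 10
|V_2V_3| = √((9)² + (0)²) = √81 = 9
|V_3V_4| = √((7)² + (-24)²) = √625 = 25
|V_4V_1| = √((-24)² + (18)²) = √900 = 30
Perimeter = 10 + 9 + 25 + 30 = 74.

74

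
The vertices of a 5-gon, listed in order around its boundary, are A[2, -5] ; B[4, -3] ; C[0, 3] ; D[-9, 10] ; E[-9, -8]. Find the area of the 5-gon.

Apply the shoelace formula: 2A = Σ (x_i·y_{i+1} − x_{i+1}·y_i), indices taken mod 5.
A→B: (2)(-3) − (4)(-5) = 14
B→C: (4)(3) − (0)(-3) = 12
C→D: (0)(10) − (-9)(3) = 27
D→E: (-9)(-8) − (-9)(10) = 162
E→A: (-9)(-5) − (2)(-8) = 61
Σ = 276
Area = |Σ|/2 = 138.

138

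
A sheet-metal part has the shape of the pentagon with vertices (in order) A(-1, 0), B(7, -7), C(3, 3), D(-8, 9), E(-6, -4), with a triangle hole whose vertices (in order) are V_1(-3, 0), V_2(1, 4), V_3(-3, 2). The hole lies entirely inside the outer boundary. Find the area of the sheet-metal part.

87

Outer boundary:
Cross-terms: 7, 42, 51, 86, -4  ⇒  Σ = 182
Area = |Σ|/2 = 91.
Hole:
Apply the shoelace formula: 2A = Σ (x_i·y_{i+1} − x_{i+1}·y_i), indices taken mod 3.
Cross-terms: -12, 14, 6  ⇒  Σ = 8
Area = |Σ|/2 = 4.
Net area = 91 − 4 = 87.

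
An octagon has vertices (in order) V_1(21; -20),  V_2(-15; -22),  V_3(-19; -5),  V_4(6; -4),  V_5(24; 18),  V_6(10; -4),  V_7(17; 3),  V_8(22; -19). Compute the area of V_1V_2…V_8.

Apply the shoelace formula: 2A = Σ (x_i·y_{i+1} − x_{i+1}·y_i), indices taken mod 8.
Σ = (-762) + (-343) + (106) + (204) + (-276) + (98) + (-389) + (-41) = -1403
Area = |Σ|/2 = 701.5.

701.5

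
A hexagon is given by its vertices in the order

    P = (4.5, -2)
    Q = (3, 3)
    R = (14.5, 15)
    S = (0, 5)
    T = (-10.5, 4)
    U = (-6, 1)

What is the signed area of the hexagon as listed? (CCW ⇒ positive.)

83.5

Apply the shoelace (surveyor's) formula: 2A = Σ (x_i·y_{i+1} − x_{i+1}·y_i), indices taken mod 6.
Cross-terms: 19.5, 1.5, 72.5, 52.5, 13.5, 7.5  ⇒  Σ = 167
Signed area = Σ/2 = 83.5 (positive ⇒ counter-clockwise traversal).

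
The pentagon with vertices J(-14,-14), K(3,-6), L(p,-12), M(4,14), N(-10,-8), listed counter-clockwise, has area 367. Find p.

Write out the shoelace sum; only the two edges meeting at L involve p:
2·Area = [(3·(-12) − p·(-6)) + (p·14 − 4·(-12))] + 262
       = 20·p + 274 = 734
⇒ p = 23.

23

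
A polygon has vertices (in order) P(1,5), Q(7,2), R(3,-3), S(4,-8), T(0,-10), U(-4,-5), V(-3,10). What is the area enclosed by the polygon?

116

Σ = (-33) + (-27) + (-12) + (-40) + (-40) + (-55) + (-25) = -232
Area = |Σ|/2 = 116.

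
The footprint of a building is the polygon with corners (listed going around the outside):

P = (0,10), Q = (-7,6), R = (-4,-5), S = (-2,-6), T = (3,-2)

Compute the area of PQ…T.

97.5

Apply the shoelace (surveyor's) formula: 2A = Σ (x_i·y_{i+1} − x_{i+1}·y_i), indices taken mod 5.
Σ = (70) + (59) + (14) + (22) + (30) = 195
Area = |Σ|/2 = 97.5.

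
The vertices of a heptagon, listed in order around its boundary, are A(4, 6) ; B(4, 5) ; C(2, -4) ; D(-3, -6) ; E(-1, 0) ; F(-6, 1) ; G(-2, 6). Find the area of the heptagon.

Apply the shoelace formula: 2A = Σ (x_i·y_{i+1} − x_{i+1}·y_i), indices taken mod 7.
Cross-terms: -4, -26, -24, -6, -1, -34, -36  ⇒  Σ = -131
Area = |Σ|/2 = 65.5.

65.5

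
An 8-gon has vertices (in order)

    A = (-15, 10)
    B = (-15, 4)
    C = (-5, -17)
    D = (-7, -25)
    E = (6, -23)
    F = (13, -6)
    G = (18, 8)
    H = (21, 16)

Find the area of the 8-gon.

Apply the surveyor's formula: 2A = Σ (x_i·y_{i+1} − x_{i+1}·y_i), indices taken mod 8.
Σ = (90) + (275) + (6) + (311) + (263) + (212) + (120) + (450) = 1727
Area = |Σ|/2 = 863.5.

863.5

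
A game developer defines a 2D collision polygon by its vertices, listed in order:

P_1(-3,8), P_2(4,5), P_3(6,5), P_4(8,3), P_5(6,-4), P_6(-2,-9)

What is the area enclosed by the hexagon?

P_1→P_2: (-3)(5) − (4)(8) = -47
P_2→P_3: (4)(5) − (6)(5) = -10
P_3→P_4: (6)(3) − (8)(5) = -22
P_4→P_5: (8)(-4) − (6)(3) = -50
P_5→P_6: (6)(-9) − (-2)(-4) = -62
P_6→P_1: (-2)(8) − (-3)(-9) = -43
Σ = -234
Area = |Σ|/2 = 117.

117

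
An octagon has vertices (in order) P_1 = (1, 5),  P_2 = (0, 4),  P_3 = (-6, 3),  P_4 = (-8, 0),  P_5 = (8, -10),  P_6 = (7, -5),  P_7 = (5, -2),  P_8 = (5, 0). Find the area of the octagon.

Apply Gauss's area formula: 2A = Σ (x_i·y_{i+1} − x_{i+1}·y_i), indices taken mod 8.
Cross-terms: 4, 24, 24, 80, 30, 11, 10, 25  ⇒  Σ = 208
Area = |Σ|/2 = 104.

104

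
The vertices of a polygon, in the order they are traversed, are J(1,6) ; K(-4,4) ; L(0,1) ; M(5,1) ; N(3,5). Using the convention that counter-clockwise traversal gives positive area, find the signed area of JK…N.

27

Σ = (28) + (-4) + (-5) + (22) + (13) = 54
Signed area = Σ/2 = 27 (positive ⇒ counter-clockwise traversal).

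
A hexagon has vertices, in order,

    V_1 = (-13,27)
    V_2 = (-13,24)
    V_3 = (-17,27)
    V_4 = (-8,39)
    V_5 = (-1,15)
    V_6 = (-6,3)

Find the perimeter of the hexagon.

|V_1V_2| = √((0)² + (-3)²) = √9 = 3
|V_2V_3| = √((-4)² + (3)²) = √25 = 5
|V_3V_4| = √((9)² + (12)²) = √225 = 15
|V_4V_5| = √((7)² + (-24)²) = √625 = 25
|V_5V_6| = √((-5)² + (-12)²) = √169 = 13
|V_6V_1| = √((-7)² + (24)²) = √625 = 25
Perimeter = 3 + 5 + 15 + 25 + 13 + 25 = 86.

86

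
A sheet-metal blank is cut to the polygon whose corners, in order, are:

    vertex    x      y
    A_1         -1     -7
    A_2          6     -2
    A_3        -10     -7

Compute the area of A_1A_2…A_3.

Apply the surveyor's formula: 2A = Σ (x_i·y_{i+1} − x_{i+1}·y_i), indices taken mod 3.
Cross-terms: 44, -62, 63  ⇒  Σ = 45
Area = |Σ|/2 = 22.5.

22.5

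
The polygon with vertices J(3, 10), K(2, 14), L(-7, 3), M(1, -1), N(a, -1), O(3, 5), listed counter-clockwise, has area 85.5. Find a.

Write out the shoelace sum; only the two edges meeting at N involve a:
2·Area = [(1·(-1) − a·(-1)) + (a·5 − 3·(-1))] + 145
       = 6·a + 147 = 171
⇒ a = 4.

4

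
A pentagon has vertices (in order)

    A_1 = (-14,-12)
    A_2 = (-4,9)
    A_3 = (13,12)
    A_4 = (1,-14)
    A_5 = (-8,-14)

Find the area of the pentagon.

Σ = (-174) + (-165) + (-194) + (-126) + (-100) = -759
Area = |Σ|/2 = 379.5.

379.5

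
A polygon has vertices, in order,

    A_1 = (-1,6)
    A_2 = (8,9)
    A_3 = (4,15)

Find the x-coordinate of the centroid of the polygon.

Apply the shoelace (surveyor's) formula. First the cross-terms c_i = x_i·y_{i+1} − x_{i+1}·y_i:
  -57, 84, 39  ⇒  2A = 66, A = 33.
Then Σ (x_i + x_{i+1})·c_i = 726, so x̄ = 726 / (6·33) = 11/3.

11/3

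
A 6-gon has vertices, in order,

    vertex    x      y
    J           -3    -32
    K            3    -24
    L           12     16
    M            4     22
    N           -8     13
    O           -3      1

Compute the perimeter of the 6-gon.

122

|JK| = √((6)² + (8)²) = √100 = 10
|KL| = √((9)² + (40)²) = √1681 = 41
|LM| = √((-8)² + (6)²) = √100 = 10
|MN| = √((-12)² + (-9)²) = √225 = 15
|NO| = √((5)² + (-12)²) = √169 = 13
|OJ| = √((0)² + (-33)²) = √1089 = 33
Perimeter = 10 + 41 + 10 + 15 + 13 + 33 = 122.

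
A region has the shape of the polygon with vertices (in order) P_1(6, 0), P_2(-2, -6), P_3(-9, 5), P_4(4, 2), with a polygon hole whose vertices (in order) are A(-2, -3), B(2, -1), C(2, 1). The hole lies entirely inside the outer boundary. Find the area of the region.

Outer boundary:
Apply the shoelace formula: 2A = Σ (x_i·y_{i+1} − x_{i+1}·y_i), indices taken mod 4.
Cross-terms: -36, -64, -38, -12  ⇒  Σ = -150
Area = |Σ|/2 = 75.
Hole:
Σ = (8) + (4) + (-4) = 8
Area = |Σ|/2 = 4.
Net area = 75 − 4 = 71.

71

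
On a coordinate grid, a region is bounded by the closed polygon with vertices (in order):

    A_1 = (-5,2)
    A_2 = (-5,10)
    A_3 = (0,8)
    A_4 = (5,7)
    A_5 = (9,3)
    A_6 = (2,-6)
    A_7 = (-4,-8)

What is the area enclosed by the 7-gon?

158

A_1→A_2: (-5)(10) − (-5)(2) = -40
A_2→A_3: (-5)(8) − (0)(10) = -40
A_3→A_4: (0)(7) − (5)(8) = -40
A_4→A_5: (5)(3) − (9)(7) = -48
A_5→A_6: (9)(-6) − (2)(3) = -60
A_6→A_7: (2)(-8) − (-4)(-6) = -40
A_7→A_1: (-4)(2) − (-5)(-8) = -48
Σ = -316
Area = |Σ|/2 = 158.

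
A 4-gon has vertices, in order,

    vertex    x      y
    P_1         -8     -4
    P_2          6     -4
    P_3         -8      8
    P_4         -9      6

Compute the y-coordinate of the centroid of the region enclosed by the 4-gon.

2/9

Apply the shoelace formula. First the cross-terms c_i = x_i·y_{i+1} − x_{i+1}·y_i:
  56, 16, 24, 84  ⇒  2A = 180, A = 90.
Then Σ (y_i + y_{i+1})·c_i = 120, so ȳ = 120 / (6·90) = 2/9.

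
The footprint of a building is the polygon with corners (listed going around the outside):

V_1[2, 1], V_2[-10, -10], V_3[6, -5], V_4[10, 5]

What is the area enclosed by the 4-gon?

V_1→V_2: (2)(-10) − (-10)(1) = -10
V_2→V_3: (-10)(-5) − (6)(-10) = 110
V_3→V_4: (6)(5) − (10)(-5) = 80
V_4→V_1: (10)(1) − (2)(5) = 0
Σ = 180
Area = |Σ|/2 = 90.

90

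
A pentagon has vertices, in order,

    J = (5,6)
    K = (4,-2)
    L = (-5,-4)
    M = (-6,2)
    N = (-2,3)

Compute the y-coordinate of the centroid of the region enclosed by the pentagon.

Apply the shoelace (surveyor's) formula. First the cross-terms c_i = x_i·y_{i+1} − x_{i+1}·y_i:
  -34, -26, -34, -14, -27  ⇒  2A = -135, A = -67.5.
Then Σ (y_i + y_{i+1})·c_i = -225, so ȳ = -225 / (6·(-67.5)) = 5/9.

5/9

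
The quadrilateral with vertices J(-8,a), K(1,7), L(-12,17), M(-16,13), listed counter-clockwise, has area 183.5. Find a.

-6

The doubled signed area Σ (x_i y_{i+1} − x_{i+1} y_i) is linear in a.
With a=0 it equals 265; the coefficient of a is -17 (from the two edges through J).
So -17·a + 265 = 2·183.5 = 367 ⇒ a = -6.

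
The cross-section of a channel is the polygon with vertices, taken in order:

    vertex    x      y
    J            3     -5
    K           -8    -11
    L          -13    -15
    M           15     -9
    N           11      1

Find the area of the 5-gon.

151

Apply the shoelace formula: 2A = Σ (x_i·y_{i+1} − x_{i+1}·y_i), indices taken mod 5.
Σ = (-73) + (-23) + (342) + (114) + (-58) = 302
Area = |Σ|/2 = 151.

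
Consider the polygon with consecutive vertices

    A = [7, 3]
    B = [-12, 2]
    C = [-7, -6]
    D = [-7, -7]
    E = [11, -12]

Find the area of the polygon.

Apply Gauss's area formula: 2A = Σ (x_i·y_{i+1} − x_{i+1}·y_i), indices taken mod 5.
Σ = (50) + (86) + (7) + (161) + (117) = 421
Area = |Σ|/2 = 210.5.

210.5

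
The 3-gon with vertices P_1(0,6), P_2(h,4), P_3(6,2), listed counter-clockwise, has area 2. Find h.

The doubled signed area Σ (x_i y_{i+1} − x_{i+1} y_i) is linear in h.
With h=0 it equals 12; the coefficient of h is -4 (from the two edges through P_2).
So -4·h + 12 = 2·2 = 4 ⇒ h = 2.

2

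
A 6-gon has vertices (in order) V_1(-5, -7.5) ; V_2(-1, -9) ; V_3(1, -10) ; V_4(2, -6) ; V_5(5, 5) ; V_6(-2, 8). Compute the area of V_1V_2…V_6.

Σ = (37.5) + (19) + (14) + (40) + (50) + (55) = 215.5
Area = |Σ|/2 = 107.75.

107.75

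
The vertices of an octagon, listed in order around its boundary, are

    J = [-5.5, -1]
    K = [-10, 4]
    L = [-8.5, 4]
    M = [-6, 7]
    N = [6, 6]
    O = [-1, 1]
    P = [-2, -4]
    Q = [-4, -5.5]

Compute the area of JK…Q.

82.375

J→K: (-5.5)(4) − (-10)(-1) = -32
K→L: (-10)(4) − (-8.5)(4) = -6
L→M: (-8.5)(7) − (-6)(4) = -35.5
M→N: (-6)(6) − (6)(7) = -78
N→O: (6)(1) − (-1)(6) = 12
O→P: (-1)(-4) − (-2)(1) = 6
P→Q: (-2)(-5.5) − (-4)(-4) = -5
Q→J: (-4)(-1) − (-5.5)(-5.5) = -26.25
Σ = -164.75
Area = |Σ|/2 = 82.375.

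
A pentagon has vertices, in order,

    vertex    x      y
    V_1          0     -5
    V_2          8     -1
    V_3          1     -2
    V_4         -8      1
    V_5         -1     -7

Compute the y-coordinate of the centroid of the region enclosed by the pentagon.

-97/36

Apply the shoelace (surveyor's) formula. First the cross-terms c_i = x_i·y_{i+1} − x_{i+1}·y_i:
  40, -15, -15, 57, 5  ⇒  2A = 72, A = 36.
Then Σ (y_i + y_{i+1})·c_i = -582, so ȳ = -582 / (6·36) = -97/36.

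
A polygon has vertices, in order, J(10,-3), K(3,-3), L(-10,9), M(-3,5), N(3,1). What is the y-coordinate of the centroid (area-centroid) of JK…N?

Apply Gauss's area formula. First the cross-terms c_i = x_i·y_{i+1} − x_{i+1}·y_i:
  -21, -3, -23, -18, -19  ⇒  2A = -84, A = -42.
Then Σ (y_i + y_{i+1})·c_i = -284, so ȳ = -284 / (6·(-42)) = 71/63.

71/63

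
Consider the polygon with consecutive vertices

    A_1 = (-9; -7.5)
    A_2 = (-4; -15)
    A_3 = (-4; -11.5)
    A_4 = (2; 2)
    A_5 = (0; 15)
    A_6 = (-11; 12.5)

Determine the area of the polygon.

248

Apply Gauss's area formula: 2A = Σ (x_i·y_{i+1} − x_{i+1}·y_i), indices taken mod 6.
A_1→A_2: (-9)(-15) − (-4)(-7.5) = 105
A_2→A_3: (-4)(-11.5) − (-4)(-15) = -14
A_3→A_4: (-4)(2) − (2)(-11.5) = 15
A_4→A_5: (2)(15) − (0)(2) = 30
A_5→A_6: (0)(12.5) − (-11)(15) = 165
A_6→A_1: (-11)(-7.5) − (-9)(12.5) = 195
Σ = 496
Area = |Σ|/2 = 248.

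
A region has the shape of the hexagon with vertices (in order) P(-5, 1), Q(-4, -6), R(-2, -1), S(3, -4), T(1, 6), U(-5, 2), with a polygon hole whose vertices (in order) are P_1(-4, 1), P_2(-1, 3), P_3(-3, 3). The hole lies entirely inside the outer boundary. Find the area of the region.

46

Outer boundary:
Apply Gauss's area formula: 2A = Σ (x_i·y_{i+1} − x_{i+1}·y_i), indices taken mod 6.
Σ = (34) + (-8) + (11) + (22) + (32) + (5) = 96
Area = |Σ|/2 = 48.
Hole:
Σ = (-11) + (6) + (9) = 4
Area = |Σ|/2 = 2.
Net area = 48 − 2 = 46.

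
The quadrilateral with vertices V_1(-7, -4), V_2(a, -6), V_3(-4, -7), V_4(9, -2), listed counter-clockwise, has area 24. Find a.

Write out the shoelace sum; only the two edges meeting at V_2 involve a:
2·Area = [((-7)·(-6) − a·(-4)) + (a·(-7) − (-4)·(-6))] + 21
       = -3·a + 39 = 48
⇒ a = -3.

-3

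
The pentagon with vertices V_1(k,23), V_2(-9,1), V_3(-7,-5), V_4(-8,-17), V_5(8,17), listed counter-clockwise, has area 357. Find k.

-12

The doubled signed area Σ (x_i y_{i+1} − x_{i+1} y_i) is linear in k.
With k=0 it equals 522; the coefficient of k is -16 (from the two edges through V_1).
So -16·k + 522 = 2·357 = 714 ⇒ k = -12.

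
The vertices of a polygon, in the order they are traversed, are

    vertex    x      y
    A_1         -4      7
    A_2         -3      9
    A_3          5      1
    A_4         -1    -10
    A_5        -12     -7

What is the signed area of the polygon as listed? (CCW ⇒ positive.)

Σ = (-15) + (-48) + (-49) + (-113) + (-112) = -337
Signed area = Σ/2 = -168.5 (negative ⇒ clockwise traversal).

-168.5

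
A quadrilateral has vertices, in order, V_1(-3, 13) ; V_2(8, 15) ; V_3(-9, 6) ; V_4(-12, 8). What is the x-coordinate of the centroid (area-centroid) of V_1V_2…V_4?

Apply the surveyor's formula. First the cross-terms c_i = x_i·y_{i+1} − x_{i+1}·y_i:
  -149, 183, 0, -132  ⇒  2A = -98, A = -49.
Then Σ (x_i + x_{i+1})·c_i = 1052, so x̄ = 1052 / (6·(-49)) = -526/147.

-526/147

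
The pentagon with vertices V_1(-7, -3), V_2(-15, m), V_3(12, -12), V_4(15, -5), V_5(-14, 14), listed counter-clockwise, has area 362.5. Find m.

The doubled signed area Σ (x_i y_{i+1} − x_{i+1} y_i) is linear in m.
With m=0 it equals 535; the coefficient of m is -19 (from the two edges through V_2).
So -19·m + 535 = 2·362.5 = 725 ⇒ m = -10.

-10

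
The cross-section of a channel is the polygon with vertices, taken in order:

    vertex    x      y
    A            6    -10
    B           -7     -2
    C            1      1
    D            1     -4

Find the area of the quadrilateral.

39

A→B: (6)(-2) − (-7)(-10) = -82
B→C: (-7)(1) − (1)(-2) = -5
C→D: (1)(-4) − (1)(1) = -5
D→A: (1)(-10) − (6)(-4) = 14
Σ = -78
Area = |Σ|/2 = 39.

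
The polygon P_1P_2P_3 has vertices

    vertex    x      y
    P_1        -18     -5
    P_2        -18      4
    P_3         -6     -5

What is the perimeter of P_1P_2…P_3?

36

|P_1P_2| = √((0)² + (9)²) = √81 = 9
|P_2P_3| = √((12)² + (-9)²) = √225 = 15
|P_3P_1| = √((-12)² + (0)²) = √144 = 12
Perimeter = 9 + 15 + 12 = 36.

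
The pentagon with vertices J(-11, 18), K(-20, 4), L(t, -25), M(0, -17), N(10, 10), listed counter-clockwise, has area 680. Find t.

-4

Write out the shoelace sum; only the two edges meeting at L involve t:
2·Area = [((-20)·(-25) − t·4) + (t·(-17) − 0·(-25))] + 776
       = -21·t + 1276 = 1360
⇒ t = -4.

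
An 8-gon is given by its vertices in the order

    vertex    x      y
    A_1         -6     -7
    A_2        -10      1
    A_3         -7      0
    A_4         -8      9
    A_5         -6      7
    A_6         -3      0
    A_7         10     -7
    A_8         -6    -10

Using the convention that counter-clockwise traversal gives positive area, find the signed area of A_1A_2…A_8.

-126

Σ = (-76) + (7) + (-63) + (-2) + (21) + (21) + (-142) + (-18) = -252
Signed area = Σ/2 = -126 (negative ⇒ clockwise traversal).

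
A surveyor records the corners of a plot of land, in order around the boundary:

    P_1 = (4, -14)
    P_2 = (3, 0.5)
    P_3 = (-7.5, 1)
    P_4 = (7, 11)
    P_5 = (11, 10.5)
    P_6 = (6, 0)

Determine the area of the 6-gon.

Apply Gauss's area formula: 2A = Σ (x_i·y_{i+1} − x_{i+1}·y_i), indices taken mod 6.
Cross-terms: 44, 6.75, -89.5, -47.5, -63, -84  ⇒  Σ = -233.25
Area = |Σ|/2 = 116.625.

116.625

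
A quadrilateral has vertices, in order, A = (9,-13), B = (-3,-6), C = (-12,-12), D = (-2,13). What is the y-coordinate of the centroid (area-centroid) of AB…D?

-1.8625

Apply the shoelace formula. First the cross-terms c_i = x_i·y_{i+1} − x_{i+1}·y_i:
  -93, -36, -180, -91  ⇒  2A = -400, A = -200.
Then Σ (y_i + y_{i+1})·c_i = 2235, so ȳ = 2235 / (6·(-200)) = -1.8625.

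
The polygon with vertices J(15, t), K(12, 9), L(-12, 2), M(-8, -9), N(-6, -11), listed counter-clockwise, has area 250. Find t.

Write out the shoelace sum; only the two edges meeting at J involve t:
2·Area = [((-6)·t − 15·(-11)) + (15·9 − 12·t)] + 290
       = -18·t + 590 = 500
⇒ t = 5.

5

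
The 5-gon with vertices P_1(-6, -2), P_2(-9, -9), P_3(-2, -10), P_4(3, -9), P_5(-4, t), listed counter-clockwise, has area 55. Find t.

-2

Write out the shoelace sum; only the two edges meeting at P_5 involve t:
2·Area = [(3·t − (-4)·(-9)) + ((-4)·(-2) − (-6)·t)] + 156
       = 9·t + 128 = 110
⇒ t = -2.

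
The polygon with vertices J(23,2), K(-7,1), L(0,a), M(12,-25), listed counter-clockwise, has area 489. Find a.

The doubled signed area Σ (x_i y_{i+1} − x_{i+1} y_i) is linear in a.
With a=0 it equals 636; the coefficient of a is -19 (from the two edges through L).
So -19·a + 636 = 2·489 = 978 ⇒ a = -18.

-18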